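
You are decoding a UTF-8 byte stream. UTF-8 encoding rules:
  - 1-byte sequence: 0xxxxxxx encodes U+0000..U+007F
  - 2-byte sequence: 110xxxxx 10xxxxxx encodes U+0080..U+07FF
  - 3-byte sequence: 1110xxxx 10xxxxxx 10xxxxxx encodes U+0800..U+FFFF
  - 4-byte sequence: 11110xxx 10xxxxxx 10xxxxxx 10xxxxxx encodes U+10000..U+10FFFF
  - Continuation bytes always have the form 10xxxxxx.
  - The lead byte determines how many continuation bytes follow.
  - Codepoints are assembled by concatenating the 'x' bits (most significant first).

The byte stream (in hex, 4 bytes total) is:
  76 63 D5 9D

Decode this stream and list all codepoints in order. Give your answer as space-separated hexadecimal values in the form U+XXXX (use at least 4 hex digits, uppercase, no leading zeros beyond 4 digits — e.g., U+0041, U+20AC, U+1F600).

Byte[0]=76: 1-byte ASCII. cp=U+0076
Byte[1]=63: 1-byte ASCII. cp=U+0063
Byte[2]=D5: 2-byte lead, need 1 cont bytes. acc=0x15
Byte[3]=9D: continuation. acc=(acc<<6)|0x1D=0x55D
Completed: cp=U+055D (starts at byte 2)

Answer: U+0076 U+0063 U+055D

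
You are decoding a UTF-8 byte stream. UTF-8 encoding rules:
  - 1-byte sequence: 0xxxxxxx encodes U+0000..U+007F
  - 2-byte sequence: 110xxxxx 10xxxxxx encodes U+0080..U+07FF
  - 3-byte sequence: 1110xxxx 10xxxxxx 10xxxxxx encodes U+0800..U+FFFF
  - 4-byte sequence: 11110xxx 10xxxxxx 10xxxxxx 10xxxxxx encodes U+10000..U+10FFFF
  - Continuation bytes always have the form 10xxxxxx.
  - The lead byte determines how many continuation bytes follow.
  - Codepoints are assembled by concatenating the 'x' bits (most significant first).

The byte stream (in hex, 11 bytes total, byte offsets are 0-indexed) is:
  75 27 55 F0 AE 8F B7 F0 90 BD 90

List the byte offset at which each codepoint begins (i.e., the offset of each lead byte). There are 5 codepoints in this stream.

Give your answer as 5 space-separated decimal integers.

Answer: 0 1 2 3 7

Derivation:
Byte[0]=75: 1-byte ASCII. cp=U+0075
Byte[1]=27: 1-byte ASCII. cp=U+0027
Byte[2]=55: 1-byte ASCII. cp=U+0055
Byte[3]=F0: 4-byte lead, need 3 cont bytes. acc=0x0
Byte[4]=AE: continuation. acc=(acc<<6)|0x2E=0x2E
Byte[5]=8F: continuation. acc=(acc<<6)|0x0F=0xB8F
Byte[6]=B7: continuation. acc=(acc<<6)|0x37=0x2E3F7
Completed: cp=U+2E3F7 (starts at byte 3)
Byte[7]=F0: 4-byte lead, need 3 cont bytes. acc=0x0
Byte[8]=90: continuation. acc=(acc<<6)|0x10=0x10
Byte[9]=BD: continuation. acc=(acc<<6)|0x3D=0x43D
Byte[10]=90: continuation. acc=(acc<<6)|0x10=0x10F50
Completed: cp=U+10F50 (starts at byte 7)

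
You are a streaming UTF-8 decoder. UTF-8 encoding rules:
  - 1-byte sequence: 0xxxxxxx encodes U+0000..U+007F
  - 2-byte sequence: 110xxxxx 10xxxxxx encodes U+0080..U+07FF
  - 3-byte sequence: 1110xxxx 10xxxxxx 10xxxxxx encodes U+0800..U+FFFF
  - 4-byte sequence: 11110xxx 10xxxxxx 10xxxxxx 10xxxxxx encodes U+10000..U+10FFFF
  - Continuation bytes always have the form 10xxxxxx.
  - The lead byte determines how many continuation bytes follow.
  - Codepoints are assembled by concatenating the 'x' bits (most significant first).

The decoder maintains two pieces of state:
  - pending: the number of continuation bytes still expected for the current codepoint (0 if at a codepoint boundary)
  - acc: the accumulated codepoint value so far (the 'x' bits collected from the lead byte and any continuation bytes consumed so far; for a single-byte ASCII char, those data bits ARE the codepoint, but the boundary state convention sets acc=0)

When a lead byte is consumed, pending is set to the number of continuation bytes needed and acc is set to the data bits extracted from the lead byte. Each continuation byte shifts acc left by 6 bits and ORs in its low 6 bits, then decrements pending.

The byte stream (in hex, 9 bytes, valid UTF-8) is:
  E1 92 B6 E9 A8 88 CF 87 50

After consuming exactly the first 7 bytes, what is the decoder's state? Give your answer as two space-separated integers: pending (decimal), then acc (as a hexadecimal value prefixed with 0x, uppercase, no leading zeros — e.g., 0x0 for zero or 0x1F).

Byte[0]=E1: 3-byte lead. pending=2, acc=0x1
Byte[1]=92: continuation. acc=(acc<<6)|0x12=0x52, pending=1
Byte[2]=B6: continuation. acc=(acc<<6)|0x36=0x14B6, pending=0
Byte[3]=E9: 3-byte lead. pending=2, acc=0x9
Byte[4]=A8: continuation. acc=(acc<<6)|0x28=0x268, pending=1
Byte[5]=88: continuation. acc=(acc<<6)|0x08=0x9A08, pending=0
Byte[6]=CF: 2-byte lead. pending=1, acc=0xF

Answer: 1 0xF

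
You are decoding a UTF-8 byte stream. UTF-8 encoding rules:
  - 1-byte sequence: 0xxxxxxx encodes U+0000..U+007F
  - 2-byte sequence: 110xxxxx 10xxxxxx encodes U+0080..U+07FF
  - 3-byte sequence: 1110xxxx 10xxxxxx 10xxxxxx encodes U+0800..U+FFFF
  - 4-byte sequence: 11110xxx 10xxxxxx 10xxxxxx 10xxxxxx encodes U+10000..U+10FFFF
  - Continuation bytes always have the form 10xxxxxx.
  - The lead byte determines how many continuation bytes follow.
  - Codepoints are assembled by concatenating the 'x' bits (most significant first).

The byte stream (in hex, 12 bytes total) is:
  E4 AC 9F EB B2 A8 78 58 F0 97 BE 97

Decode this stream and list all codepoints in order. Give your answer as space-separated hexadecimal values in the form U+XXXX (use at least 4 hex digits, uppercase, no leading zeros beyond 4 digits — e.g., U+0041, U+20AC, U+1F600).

Byte[0]=E4: 3-byte lead, need 2 cont bytes. acc=0x4
Byte[1]=AC: continuation. acc=(acc<<6)|0x2C=0x12C
Byte[2]=9F: continuation. acc=(acc<<6)|0x1F=0x4B1F
Completed: cp=U+4B1F (starts at byte 0)
Byte[3]=EB: 3-byte lead, need 2 cont bytes. acc=0xB
Byte[4]=B2: continuation. acc=(acc<<6)|0x32=0x2F2
Byte[5]=A8: continuation. acc=(acc<<6)|0x28=0xBCA8
Completed: cp=U+BCA8 (starts at byte 3)
Byte[6]=78: 1-byte ASCII. cp=U+0078
Byte[7]=58: 1-byte ASCII. cp=U+0058
Byte[8]=F0: 4-byte lead, need 3 cont bytes. acc=0x0
Byte[9]=97: continuation. acc=(acc<<6)|0x17=0x17
Byte[10]=BE: continuation. acc=(acc<<6)|0x3E=0x5FE
Byte[11]=97: continuation. acc=(acc<<6)|0x17=0x17F97
Completed: cp=U+17F97 (starts at byte 8)

Answer: U+4B1F U+BCA8 U+0078 U+0058 U+17F97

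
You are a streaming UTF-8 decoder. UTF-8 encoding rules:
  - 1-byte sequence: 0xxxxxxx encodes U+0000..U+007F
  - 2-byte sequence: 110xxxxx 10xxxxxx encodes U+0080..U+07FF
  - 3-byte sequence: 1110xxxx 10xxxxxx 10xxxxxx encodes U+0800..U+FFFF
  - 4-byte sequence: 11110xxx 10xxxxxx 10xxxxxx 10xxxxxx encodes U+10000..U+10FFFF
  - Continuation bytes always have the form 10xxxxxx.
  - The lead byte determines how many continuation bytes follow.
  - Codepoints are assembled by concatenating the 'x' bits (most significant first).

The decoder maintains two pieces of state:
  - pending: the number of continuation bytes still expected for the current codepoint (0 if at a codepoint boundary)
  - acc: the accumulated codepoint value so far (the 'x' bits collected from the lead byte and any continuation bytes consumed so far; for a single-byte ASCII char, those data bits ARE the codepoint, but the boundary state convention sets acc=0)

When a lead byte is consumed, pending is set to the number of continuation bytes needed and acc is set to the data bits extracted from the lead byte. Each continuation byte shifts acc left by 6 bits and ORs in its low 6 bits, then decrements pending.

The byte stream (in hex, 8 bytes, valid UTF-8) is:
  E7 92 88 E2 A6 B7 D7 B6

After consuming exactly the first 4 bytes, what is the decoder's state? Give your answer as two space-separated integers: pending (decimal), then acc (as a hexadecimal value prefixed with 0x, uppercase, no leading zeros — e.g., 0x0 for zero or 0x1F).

Answer: 2 0x2

Derivation:
Byte[0]=E7: 3-byte lead. pending=2, acc=0x7
Byte[1]=92: continuation. acc=(acc<<6)|0x12=0x1D2, pending=1
Byte[2]=88: continuation. acc=(acc<<6)|0x08=0x7488, pending=0
Byte[3]=E2: 3-byte lead. pending=2, acc=0x2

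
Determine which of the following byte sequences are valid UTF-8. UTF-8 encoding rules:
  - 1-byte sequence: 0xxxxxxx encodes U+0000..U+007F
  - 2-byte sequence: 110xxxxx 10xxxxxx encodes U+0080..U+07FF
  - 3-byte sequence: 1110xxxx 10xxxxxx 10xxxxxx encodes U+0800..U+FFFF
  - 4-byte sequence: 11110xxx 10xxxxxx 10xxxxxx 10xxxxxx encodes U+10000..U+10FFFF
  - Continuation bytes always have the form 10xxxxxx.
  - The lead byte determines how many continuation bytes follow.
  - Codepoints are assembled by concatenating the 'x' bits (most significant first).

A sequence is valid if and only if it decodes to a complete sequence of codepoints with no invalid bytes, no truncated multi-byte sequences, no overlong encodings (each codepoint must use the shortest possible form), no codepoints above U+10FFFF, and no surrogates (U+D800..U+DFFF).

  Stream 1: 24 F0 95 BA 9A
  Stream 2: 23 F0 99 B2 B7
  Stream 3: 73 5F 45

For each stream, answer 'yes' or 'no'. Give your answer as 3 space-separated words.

Stream 1: decodes cleanly. VALID
Stream 2: decodes cleanly. VALID
Stream 3: decodes cleanly. VALID

Answer: yes yes yes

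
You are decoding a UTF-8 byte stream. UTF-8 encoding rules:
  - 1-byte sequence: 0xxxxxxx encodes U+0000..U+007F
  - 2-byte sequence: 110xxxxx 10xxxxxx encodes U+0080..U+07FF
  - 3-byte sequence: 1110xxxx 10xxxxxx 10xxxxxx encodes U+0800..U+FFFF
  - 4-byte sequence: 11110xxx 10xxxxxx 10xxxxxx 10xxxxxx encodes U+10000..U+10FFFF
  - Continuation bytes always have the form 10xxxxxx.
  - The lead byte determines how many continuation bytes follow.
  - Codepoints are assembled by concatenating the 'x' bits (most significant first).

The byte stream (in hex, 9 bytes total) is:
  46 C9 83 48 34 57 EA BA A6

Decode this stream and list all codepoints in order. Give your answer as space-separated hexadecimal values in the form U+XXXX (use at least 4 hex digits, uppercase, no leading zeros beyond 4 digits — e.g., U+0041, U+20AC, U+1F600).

Answer: U+0046 U+0243 U+0048 U+0034 U+0057 U+AEA6

Derivation:
Byte[0]=46: 1-byte ASCII. cp=U+0046
Byte[1]=C9: 2-byte lead, need 1 cont bytes. acc=0x9
Byte[2]=83: continuation. acc=(acc<<6)|0x03=0x243
Completed: cp=U+0243 (starts at byte 1)
Byte[3]=48: 1-byte ASCII. cp=U+0048
Byte[4]=34: 1-byte ASCII. cp=U+0034
Byte[5]=57: 1-byte ASCII. cp=U+0057
Byte[6]=EA: 3-byte lead, need 2 cont bytes. acc=0xA
Byte[7]=BA: continuation. acc=(acc<<6)|0x3A=0x2BA
Byte[8]=A6: continuation. acc=(acc<<6)|0x26=0xAEA6
Completed: cp=U+AEA6 (starts at byte 6)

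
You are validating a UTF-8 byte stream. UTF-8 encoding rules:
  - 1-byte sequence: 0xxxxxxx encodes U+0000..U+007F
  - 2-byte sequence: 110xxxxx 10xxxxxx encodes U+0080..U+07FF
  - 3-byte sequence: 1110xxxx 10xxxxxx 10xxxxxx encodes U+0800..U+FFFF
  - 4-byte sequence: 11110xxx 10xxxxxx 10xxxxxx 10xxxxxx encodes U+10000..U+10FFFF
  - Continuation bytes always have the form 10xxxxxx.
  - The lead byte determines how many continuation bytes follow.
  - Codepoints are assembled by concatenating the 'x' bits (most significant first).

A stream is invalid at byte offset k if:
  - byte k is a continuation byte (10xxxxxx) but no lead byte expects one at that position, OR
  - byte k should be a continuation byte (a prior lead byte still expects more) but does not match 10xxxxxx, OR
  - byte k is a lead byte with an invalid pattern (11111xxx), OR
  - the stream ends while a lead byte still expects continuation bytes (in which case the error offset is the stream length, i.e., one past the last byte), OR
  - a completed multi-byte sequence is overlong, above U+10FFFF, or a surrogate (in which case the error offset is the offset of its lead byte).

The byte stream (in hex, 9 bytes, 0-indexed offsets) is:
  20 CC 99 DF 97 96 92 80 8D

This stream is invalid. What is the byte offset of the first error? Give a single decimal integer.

Answer: 5

Derivation:
Byte[0]=20: 1-byte ASCII. cp=U+0020
Byte[1]=CC: 2-byte lead, need 1 cont bytes. acc=0xC
Byte[2]=99: continuation. acc=(acc<<6)|0x19=0x319
Completed: cp=U+0319 (starts at byte 1)
Byte[3]=DF: 2-byte lead, need 1 cont bytes. acc=0x1F
Byte[4]=97: continuation. acc=(acc<<6)|0x17=0x7D7
Completed: cp=U+07D7 (starts at byte 3)
Byte[5]=96: INVALID lead byte (not 0xxx/110x/1110/11110)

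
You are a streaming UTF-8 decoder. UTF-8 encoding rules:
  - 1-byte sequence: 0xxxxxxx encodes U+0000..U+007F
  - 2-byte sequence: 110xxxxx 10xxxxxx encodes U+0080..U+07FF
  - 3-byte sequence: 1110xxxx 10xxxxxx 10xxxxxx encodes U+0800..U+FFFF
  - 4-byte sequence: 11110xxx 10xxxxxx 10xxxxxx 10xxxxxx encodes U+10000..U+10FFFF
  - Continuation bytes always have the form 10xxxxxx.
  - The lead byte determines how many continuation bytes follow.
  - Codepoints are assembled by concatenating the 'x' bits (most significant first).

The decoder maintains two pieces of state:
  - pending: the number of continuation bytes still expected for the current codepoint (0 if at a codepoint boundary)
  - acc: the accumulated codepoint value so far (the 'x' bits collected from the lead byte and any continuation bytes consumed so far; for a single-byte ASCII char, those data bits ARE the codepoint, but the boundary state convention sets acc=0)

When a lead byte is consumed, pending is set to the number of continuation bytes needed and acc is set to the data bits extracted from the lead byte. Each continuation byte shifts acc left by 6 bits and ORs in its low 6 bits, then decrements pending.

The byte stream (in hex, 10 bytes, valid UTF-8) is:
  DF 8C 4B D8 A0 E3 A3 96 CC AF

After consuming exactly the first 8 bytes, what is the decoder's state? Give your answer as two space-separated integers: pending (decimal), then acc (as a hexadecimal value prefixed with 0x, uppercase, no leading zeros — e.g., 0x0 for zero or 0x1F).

Answer: 0 0x38D6

Derivation:
Byte[0]=DF: 2-byte lead. pending=1, acc=0x1F
Byte[1]=8C: continuation. acc=(acc<<6)|0x0C=0x7CC, pending=0
Byte[2]=4B: 1-byte. pending=0, acc=0x0
Byte[3]=D8: 2-byte lead. pending=1, acc=0x18
Byte[4]=A0: continuation. acc=(acc<<6)|0x20=0x620, pending=0
Byte[5]=E3: 3-byte lead. pending=2, acc=0x3
Byte[6]=A3: continuation. acc=(acc<<6)|0x23=0xE3, pending=1
Byte[7]=96: continuation. acc=(acc<<6)|0x16=0x38D6, pending=0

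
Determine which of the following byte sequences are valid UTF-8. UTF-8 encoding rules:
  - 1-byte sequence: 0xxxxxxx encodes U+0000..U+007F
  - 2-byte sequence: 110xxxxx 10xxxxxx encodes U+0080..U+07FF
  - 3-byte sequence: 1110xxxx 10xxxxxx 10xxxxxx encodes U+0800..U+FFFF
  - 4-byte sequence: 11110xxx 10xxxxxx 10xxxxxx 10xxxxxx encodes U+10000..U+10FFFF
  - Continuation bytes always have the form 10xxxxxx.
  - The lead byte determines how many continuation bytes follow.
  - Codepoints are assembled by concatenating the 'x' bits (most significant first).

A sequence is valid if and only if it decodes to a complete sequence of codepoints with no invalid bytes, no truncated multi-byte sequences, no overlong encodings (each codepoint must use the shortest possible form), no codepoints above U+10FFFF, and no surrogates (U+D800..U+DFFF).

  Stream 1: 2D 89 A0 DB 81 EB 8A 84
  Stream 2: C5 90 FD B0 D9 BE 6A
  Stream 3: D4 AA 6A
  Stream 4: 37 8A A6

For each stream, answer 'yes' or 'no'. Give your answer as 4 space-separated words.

Stream 1: error at byte offset 1. INVALID
Stream 2: error at byte offset 2. INVALID
Stream 3: decodes cleanly. VALID
Stream 4: error at byte offset 1. INVALID

Answer: no no yes no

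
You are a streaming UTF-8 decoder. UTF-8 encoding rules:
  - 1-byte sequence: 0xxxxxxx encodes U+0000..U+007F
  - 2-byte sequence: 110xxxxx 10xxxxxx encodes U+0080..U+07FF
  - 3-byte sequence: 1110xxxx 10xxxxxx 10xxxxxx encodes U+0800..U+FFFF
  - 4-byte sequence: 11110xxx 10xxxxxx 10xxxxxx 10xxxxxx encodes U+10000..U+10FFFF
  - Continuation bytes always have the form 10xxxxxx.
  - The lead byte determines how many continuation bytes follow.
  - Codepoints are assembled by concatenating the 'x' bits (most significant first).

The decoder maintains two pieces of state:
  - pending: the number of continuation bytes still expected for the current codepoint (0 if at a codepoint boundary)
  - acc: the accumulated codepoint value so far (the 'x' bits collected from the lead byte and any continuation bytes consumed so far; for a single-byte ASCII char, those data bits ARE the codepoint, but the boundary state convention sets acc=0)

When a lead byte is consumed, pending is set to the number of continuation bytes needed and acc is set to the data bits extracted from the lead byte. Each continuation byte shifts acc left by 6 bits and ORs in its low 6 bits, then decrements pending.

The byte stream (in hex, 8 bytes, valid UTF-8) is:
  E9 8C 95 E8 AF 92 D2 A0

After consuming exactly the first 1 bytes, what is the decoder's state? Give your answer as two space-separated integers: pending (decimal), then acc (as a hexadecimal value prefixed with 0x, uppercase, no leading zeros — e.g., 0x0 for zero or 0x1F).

Byte[0]=E9: 3-byte lead. pending=2, acc=0x9

Answer: 2 0x9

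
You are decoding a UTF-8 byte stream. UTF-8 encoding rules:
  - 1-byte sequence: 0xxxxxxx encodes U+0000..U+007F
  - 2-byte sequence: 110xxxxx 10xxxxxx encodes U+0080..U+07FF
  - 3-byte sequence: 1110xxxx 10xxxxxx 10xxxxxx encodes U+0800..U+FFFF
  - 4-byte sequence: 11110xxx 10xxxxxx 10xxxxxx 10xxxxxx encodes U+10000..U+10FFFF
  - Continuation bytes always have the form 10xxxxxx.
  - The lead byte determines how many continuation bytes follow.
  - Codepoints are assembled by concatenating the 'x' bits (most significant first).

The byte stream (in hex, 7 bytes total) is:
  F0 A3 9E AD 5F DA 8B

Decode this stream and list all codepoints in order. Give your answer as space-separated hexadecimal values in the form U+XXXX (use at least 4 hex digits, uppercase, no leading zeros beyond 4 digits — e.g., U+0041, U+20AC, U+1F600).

Byte[0]=F0: 4-byte lead, need 3 cont bytes. acc=0x0
Byte[1]=A3: continuation. acc=(acc<<6)|0x23=0x23
Byte[2]=9E: continuation. acc=(acc<<6)|0x1E=0x8DE
Byte[3]=AD: continuation. acc=(acc<<6)|0x2D=0x237AD
Completed: cp=U+237AD (starts at byte 0)
Byte[4]=5F: 1-byte ASCII. cp=U+005F
Byte[5]=DA: 2-byte lead, need 1 cont bytes. acc=0x1A
Byte[6]=8B: continuation. acc=(acc<<6)|0x0B=0x68B
Completed: cp=U+068B (starts at byte 5)

Answer: U+237AD U+005F U+068B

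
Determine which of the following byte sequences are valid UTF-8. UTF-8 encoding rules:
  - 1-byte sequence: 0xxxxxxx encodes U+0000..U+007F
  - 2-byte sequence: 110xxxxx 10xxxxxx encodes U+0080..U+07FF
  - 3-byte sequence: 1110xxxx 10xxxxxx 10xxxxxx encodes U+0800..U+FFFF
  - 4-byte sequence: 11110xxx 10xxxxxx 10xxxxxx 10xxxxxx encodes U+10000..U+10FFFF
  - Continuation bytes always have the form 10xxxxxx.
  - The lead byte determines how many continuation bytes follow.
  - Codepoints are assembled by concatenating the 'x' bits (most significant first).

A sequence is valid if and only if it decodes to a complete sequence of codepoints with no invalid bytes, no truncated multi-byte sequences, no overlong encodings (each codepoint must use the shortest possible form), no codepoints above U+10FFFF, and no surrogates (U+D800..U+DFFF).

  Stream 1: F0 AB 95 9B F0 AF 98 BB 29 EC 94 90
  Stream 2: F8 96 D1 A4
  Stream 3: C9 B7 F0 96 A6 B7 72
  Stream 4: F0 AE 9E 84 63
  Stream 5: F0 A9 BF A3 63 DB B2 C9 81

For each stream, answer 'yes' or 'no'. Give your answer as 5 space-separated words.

Stream 1: decodes cleanly. VALID
Stream 2: error at byte offset 0. INVALID
Stream 3: decodes cleanly. VALID
Stream 4: decodes cleanly. VALID
Stream 5: decodes cleanly. VALID

Answer: yes no yes yes yes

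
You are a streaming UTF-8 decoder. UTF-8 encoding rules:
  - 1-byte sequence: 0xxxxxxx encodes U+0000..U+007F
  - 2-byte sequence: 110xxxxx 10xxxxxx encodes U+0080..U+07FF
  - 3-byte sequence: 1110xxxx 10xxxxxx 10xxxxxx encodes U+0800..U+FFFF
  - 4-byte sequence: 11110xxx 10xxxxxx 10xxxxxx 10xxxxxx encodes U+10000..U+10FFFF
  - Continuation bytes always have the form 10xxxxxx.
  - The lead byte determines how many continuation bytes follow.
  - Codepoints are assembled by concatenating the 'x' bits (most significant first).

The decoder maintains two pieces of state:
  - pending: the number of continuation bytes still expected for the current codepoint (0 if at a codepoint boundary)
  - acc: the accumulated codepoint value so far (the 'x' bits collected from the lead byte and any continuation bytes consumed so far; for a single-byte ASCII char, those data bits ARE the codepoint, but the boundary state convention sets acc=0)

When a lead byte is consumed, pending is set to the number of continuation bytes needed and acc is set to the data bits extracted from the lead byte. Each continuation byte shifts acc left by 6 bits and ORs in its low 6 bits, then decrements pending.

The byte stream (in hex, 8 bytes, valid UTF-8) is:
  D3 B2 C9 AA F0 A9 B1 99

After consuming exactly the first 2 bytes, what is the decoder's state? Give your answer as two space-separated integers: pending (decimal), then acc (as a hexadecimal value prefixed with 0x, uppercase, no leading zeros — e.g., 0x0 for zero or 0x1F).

Answer: 0 0x4F2

Derivation:
Byte[0]=D3: 2-byte lead. pending=1, acc=0x13
Byte[1]=B2: continuation. acc=(acc<<6)|0x32=0x4F2, pending=0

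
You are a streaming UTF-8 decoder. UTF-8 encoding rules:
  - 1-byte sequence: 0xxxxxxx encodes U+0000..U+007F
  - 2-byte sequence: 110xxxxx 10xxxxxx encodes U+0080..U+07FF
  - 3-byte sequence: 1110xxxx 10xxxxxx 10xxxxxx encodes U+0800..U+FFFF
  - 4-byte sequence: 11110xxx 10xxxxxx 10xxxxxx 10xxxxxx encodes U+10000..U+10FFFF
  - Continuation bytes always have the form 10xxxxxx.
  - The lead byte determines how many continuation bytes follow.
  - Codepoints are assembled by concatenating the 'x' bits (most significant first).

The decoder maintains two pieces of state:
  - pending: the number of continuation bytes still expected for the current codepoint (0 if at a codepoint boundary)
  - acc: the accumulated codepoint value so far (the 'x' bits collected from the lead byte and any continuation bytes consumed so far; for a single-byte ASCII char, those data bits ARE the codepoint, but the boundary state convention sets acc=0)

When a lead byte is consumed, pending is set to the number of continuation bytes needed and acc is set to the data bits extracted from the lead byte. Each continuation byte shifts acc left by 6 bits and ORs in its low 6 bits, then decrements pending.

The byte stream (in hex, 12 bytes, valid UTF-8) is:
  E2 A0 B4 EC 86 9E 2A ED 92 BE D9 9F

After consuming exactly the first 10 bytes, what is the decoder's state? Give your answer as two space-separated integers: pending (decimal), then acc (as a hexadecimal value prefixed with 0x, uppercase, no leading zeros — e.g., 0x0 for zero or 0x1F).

Byte[0]=E2: 3-byte lead. pending=2, acc=0x2
Byte[1]=A0: continuation. acc=(acc<<6)|0x20=0xA0, pending=1
Byte[2]=B4: continuation. acc=(acc<<6)|0x34=0x2834, pending=0
Byte[3]=EC: 3-byte lead. pending=2, acc=0xC
Byte[4]=86: continuation. acc=(acc<<6)|0x06=0x306, pending=1
Byte[5]=9E: continuation. acc=(acc<<6)|0x1E=0xC19E, pending=0
Byte[6]=2A: 1-byte. pending=0, acc=0x0
Byte[7]=ED: 3-byte lead. pending=2, acc=0xD
Byte[8]=92: continuation. acc=(acc<<6)|0x12=0x352, pending=1
Byte[9]=BE: continuation. acc=(acc<<6)|0x3E=0xD4BE, pending=0

Answer: 0 0xD4BE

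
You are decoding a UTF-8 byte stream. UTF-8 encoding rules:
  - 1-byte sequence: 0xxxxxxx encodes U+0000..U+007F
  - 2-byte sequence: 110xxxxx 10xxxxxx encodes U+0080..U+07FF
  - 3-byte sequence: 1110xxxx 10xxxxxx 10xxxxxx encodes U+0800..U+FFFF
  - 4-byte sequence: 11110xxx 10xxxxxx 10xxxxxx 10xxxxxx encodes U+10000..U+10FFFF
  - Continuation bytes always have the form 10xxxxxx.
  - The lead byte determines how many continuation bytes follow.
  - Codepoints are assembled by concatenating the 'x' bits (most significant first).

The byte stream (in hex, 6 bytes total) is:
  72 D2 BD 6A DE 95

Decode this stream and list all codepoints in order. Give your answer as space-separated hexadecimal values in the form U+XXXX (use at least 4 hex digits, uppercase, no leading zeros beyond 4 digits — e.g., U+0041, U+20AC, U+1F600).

Answer: U+0072 U+04BD U+006A U+0795

Derivation:
Byte[0]=72: 1-byte ASCII. cp=U+0072
Byte[1]=D2: 2-byte lead, need 1 cont bytes. acc=0x12
Byte[2]=BD: continuation. acc=(acc<<6)|0x3D=0x4BD
Completed: cp=U+04BD (starts at byte 1)
Byte[3]=6A: 1-byte ASCII. cp=U+006A
Byte[4]=DE: 2-byte lead, need 1 cont bytes. acc=0x1E
Byte[5]=95: continuation. acc=(acc<<6)|0x15=0x795
Completed: cp=U+0795 (starts at byte 4)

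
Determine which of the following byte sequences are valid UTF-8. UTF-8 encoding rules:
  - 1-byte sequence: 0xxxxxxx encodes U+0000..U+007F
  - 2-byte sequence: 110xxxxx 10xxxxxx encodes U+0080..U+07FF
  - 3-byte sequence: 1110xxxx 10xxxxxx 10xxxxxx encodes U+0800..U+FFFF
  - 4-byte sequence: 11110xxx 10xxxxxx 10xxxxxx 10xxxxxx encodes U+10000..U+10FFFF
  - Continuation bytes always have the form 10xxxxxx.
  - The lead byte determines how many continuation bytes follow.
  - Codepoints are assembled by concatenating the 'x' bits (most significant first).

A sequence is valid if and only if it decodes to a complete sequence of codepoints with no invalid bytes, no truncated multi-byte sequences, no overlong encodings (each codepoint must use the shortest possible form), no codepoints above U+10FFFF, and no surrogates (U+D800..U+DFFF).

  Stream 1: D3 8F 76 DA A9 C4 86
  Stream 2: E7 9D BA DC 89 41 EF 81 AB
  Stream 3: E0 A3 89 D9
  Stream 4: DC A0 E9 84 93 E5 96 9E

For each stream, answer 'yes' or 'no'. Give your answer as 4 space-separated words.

Stream 1: decodes cleanly. VALID
Stream 2: decodes cleanly. VALID
Stream 3: error at byte offset 4. INVALID
Stream 4: decodes cleanly. VALID

Answer: yes yes no yes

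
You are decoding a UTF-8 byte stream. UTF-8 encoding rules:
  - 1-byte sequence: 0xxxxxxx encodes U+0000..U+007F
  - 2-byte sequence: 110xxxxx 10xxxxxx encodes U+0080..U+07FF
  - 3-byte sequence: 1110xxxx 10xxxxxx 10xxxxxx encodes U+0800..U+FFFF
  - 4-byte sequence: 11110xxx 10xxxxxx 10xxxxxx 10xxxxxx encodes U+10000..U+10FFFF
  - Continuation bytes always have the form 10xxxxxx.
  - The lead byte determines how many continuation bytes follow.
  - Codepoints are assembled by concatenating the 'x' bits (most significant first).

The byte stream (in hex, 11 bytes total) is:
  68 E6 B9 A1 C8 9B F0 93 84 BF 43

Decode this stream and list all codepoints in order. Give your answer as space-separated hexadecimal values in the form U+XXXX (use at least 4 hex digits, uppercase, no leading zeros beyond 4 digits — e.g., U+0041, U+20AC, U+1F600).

Byte[0]=68: 1-byte ASCII. cp=U+0068
Byte[1]=E6: 3-byte lead, need 2 cont bytes. acc=0x6
Byte[2]=B9: continuation. acc=(acc<<6)|0x39=0x1B9
Byte[3]=A1: continuation. acc=(acc<<6)|0x21=0x6E61
Completed: cp=U+6E61 (starts at byte 1)
Byte[4]=C8: 2-byte lead, need 1 cont bytes. acc=0x8
Byte[5]=9B: continuation. acc=(acc<<6)|0x1B=0x21B
Completed: cp=U+021B (starts at byte 4)
Byte[6]=F0: 4-byte lead, need 3 cont bytes. acc=0x0
Byte[7]=93: continuation. acc=(acc<<6)|0x13=0x13
Byte[8]=84: continuation. acc=(acc<<6)|0x04=0x4C4
Byte[9]=BF: continuation. acc=(acc<<6)|0x3F=0x1313F
Completed: cp=U+1313F (starts at byte 6)
Byte[10]=43: 1-byte ASCII. cp=U+0043

Answer: U+0068 U+6E61 U+021B U+1313F U+0043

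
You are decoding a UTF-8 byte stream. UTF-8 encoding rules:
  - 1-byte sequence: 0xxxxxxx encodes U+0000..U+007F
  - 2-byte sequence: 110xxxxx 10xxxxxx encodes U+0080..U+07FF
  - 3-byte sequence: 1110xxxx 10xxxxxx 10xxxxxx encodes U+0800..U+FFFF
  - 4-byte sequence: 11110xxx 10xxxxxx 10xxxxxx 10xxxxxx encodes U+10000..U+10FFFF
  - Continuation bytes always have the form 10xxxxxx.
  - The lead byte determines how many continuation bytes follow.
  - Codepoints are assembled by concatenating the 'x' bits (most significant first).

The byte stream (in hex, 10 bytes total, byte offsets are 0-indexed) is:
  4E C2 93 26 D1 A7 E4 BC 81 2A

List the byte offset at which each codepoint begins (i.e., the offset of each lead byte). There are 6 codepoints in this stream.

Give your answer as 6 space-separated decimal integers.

Answer: 0 1 3 4 6 9

Derivation:
Byte[0]=4E: 1-byte ASCII. cp=U+004E
Byte[1]=C2: 2-byte lead, need 1 cont bytes. acc=0x2
Byte[2]=93: continuation. acc=(acc<<6)|0x13=0x93
Completed: cp=U+0093 (starts at byte 1)
Byte[3]=26: 1-byte ASCII. cp=U+0026
Byte[4]=D1: 2-byte lead, need 1 cont bytes. acc=0x11
Byte[5]=A7: continuation. acc=(acc<<6)|0x27=0x467
Completed: cp=U+0467 (starts at byte 4)
Byte[6]=E4: 3-byte lead, need 2 cont bytes. acc=0x4
Byte[7]=BC: continuation. acc=(acc<<6)|0x3C=0x13C
Byte[8]=81: continuation. acc=(acc<<6)|0x01=0x4F01
Completed: cp=U+4F01 (starts at byte 6)
Byte[9]=2A: 1-byte ASCII. cp=U+002A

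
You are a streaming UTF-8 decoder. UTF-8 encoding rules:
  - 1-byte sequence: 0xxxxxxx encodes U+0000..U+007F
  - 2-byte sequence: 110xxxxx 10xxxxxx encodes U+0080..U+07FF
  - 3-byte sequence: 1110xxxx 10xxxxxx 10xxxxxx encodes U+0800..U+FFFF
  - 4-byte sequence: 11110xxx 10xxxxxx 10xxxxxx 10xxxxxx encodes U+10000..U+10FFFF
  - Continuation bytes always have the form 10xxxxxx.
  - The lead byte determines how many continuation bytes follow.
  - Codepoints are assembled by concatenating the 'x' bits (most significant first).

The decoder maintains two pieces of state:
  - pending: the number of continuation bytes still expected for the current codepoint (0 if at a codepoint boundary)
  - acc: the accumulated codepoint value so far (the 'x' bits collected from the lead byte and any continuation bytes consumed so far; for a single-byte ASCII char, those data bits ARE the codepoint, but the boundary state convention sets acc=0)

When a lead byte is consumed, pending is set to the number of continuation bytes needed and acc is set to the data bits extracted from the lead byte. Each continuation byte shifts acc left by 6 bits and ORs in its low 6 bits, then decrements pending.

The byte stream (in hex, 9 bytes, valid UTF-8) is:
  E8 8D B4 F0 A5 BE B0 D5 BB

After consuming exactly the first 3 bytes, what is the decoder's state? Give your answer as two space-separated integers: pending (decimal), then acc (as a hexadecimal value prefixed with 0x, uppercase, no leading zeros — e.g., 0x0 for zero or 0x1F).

Answer: 0 0x8374

Derivation:
Byte[0]=E8: 3-byte lead. pending=2, acc=0x8
Byte[1]=8D: continuation. acc=(acc<<6)|0x0D=0x20D, pending=1
Byte[2]=B4: continuation. acc=(acc<<6)|0x34=0x8374, pending=0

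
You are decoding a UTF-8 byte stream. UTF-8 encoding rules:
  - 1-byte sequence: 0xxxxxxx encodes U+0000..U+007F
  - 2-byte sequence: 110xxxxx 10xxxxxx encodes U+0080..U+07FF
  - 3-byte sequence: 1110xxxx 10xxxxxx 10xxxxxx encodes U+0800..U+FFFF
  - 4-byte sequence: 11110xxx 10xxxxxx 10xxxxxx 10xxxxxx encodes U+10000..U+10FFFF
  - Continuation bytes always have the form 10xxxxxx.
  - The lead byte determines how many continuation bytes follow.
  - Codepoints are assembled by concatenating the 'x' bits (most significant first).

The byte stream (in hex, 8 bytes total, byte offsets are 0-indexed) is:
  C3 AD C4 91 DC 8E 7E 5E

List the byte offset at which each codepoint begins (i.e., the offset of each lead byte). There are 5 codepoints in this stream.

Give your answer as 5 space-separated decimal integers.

Byte[0]=C3: 2-byte lead, need 1 cont bytes. acc=0x3
Byte[1]=AD: continuation. acc=(acc<<6)|0x2D=0xED
Completed: cp=U+00ED (starts at byte 0)
Byte[2]=C4: 2-byte lead, need 1 cont bytes. acc=0x4
Byte[3]=91: continuation. acc=(acc<<6)|0x11=0x111
Completed: cp=U+0111 (starts at byte 2)
Byte[4]=DC: 2-byte lead, need 1 cont bytes. acc=0x1C
Byte[5]=8E: continuation. acc=(acc<<6)|0x0E=0x70E
Completed: cp=U+070E (starts at byte 4)
Byte[6]=7E: 1-byte ASCII. cp=U+007E
Byte[7]=5E: 1-byte ASCII. cp=U+005E

Answer: 0 2 4 6 7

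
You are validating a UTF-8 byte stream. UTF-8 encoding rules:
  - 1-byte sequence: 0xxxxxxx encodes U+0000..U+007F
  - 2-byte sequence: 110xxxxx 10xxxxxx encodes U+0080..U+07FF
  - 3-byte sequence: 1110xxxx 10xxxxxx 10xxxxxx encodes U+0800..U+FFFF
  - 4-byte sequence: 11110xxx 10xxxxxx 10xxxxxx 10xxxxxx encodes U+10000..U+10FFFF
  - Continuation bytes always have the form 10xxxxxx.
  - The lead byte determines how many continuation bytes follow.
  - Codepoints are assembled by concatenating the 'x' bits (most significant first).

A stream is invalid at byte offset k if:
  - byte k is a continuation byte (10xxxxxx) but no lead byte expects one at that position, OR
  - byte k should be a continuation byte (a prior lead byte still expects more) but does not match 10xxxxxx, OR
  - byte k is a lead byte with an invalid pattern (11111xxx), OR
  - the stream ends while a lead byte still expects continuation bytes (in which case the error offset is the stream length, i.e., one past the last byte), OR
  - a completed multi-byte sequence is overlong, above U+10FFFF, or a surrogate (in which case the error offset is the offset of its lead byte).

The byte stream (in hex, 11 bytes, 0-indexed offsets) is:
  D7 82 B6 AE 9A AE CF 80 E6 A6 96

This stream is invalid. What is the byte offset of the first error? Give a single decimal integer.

Answer: 2

Derivation:
Byte[0]=D7: 2-byte lead, need 1 cont bytes. acc=0x17
Byte[1]=82: continuation. acc=(acc<<6)|0x02=0x5C2
Completed: cp=U+05C2 (starts at byte 0)
Byte[2]=B6: INVALID lead byte (not 0xxx/110x/1110/11110)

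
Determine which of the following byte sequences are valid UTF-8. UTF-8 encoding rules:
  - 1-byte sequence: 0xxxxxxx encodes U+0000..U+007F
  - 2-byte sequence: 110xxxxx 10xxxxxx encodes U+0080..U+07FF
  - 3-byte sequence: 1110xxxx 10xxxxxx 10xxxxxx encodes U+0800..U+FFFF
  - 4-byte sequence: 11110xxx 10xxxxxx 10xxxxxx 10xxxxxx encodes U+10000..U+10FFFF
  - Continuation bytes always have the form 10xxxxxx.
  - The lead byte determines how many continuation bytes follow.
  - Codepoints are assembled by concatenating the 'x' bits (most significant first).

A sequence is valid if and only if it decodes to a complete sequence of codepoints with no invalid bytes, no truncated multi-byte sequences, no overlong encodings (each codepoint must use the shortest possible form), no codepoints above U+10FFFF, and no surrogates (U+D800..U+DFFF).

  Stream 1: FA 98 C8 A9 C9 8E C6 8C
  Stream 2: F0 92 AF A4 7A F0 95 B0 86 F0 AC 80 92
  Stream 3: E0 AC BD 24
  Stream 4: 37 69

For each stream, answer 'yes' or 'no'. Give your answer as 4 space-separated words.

Stream 1: error at byte offset 0. INVALID
Stream 2: decodes cleanly. VALID
Stream 3: decodes cleanly. VALID
Stream 4: decodes cleanly. VALID

Answer: no yes yes yes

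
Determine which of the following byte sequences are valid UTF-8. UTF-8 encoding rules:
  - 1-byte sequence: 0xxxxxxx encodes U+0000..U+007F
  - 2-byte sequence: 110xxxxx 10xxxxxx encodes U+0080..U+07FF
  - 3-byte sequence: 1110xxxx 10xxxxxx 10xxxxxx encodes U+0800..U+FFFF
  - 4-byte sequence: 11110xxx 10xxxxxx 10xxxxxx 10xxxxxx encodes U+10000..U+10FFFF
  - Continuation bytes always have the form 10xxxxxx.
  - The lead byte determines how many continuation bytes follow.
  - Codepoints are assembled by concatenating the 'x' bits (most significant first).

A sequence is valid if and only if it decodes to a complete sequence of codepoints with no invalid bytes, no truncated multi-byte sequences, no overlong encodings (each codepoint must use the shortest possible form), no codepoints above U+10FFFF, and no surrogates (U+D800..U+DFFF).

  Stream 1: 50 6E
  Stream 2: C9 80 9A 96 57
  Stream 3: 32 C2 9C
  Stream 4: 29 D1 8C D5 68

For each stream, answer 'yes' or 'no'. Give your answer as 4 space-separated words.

Answer: yes no yes no

Derivation:
Stream 1: decodes cleanly. VALID
Stream 2: error at byte offset 2. INVALID
Stream 3: decodes cleanly. VALID
Stream 4: error at byte offset 4. INVALID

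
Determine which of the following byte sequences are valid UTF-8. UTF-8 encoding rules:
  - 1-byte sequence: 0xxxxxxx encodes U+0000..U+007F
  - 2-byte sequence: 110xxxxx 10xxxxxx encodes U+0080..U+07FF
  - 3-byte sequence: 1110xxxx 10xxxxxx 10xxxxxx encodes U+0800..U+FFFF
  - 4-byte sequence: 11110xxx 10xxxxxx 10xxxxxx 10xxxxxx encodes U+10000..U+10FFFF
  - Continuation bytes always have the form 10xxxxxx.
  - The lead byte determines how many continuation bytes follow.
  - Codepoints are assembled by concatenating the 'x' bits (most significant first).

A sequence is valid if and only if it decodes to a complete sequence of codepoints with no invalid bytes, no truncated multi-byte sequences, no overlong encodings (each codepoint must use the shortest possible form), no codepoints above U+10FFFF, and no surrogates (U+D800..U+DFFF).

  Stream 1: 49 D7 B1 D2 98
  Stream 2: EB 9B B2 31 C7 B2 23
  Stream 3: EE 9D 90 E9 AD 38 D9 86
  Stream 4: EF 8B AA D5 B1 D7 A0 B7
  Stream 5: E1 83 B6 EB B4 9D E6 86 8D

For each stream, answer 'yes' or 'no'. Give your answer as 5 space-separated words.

Answer: yes yes no no yes

Derivation:
Stream 1: decodes cleanly. VALID
Stream 2: decodes cleanly. VALID
Stream 3: error at byte offset 5. INVALID
Stream 4: error at byte offset 7. INVALID
Stream 5: decodes cleanly. VALID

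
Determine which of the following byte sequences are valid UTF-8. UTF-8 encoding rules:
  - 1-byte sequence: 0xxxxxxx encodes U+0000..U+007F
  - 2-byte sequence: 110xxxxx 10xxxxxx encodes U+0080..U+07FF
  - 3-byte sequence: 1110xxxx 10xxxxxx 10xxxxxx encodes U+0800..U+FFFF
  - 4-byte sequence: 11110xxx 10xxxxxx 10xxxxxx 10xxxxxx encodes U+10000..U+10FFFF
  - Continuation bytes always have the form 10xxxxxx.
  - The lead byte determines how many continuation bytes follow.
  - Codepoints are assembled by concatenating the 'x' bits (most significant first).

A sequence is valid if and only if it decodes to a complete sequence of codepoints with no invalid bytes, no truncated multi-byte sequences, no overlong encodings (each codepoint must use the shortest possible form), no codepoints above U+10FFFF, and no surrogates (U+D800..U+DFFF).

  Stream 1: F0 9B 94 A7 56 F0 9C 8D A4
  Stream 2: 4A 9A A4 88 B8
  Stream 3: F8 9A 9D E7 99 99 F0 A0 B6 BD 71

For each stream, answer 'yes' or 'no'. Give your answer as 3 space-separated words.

Answer: yes no no

Derivation:
Stream 1: decodes cleanly. VALID
Stream 2: error at byte offset 1. INVALID
Stream 3: error at byte offset 0. INVALID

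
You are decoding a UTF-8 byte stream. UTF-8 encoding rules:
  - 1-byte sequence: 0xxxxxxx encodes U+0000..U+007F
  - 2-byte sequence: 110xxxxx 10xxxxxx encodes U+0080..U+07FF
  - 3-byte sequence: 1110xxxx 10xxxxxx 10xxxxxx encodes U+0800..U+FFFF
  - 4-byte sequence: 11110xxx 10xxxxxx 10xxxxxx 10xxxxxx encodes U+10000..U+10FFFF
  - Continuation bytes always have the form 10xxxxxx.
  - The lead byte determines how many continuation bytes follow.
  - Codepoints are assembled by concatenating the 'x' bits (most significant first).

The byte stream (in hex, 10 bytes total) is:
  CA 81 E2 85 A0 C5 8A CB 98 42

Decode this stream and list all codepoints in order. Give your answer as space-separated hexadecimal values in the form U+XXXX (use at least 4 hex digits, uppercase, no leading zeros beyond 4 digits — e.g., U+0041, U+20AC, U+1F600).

Answer: U+0281 U+2160 U+014A U+02D8 U+0042

Derivation:
Byte[0]=CA: 2-byte lead, need 1 cont bytes. acc=0xA
Byte[1]=81: continuation. acc=(acc<<6)|0x01=0x281
Completed: cp=U+0281 (starts at byte 0)
Byte[2]=E2: 3-byte lead, need 2 cont bytes. acc=0x2
Byte[3]=85: continuation. acc=(acc<<6)|0x05=0x85
Byte[4]=A0: continuation. acc=(acc<<6)|0x20=0x2160
Completed: cp=U+2160 (starts at byte 2)
Byte[5]=C5: 2-byte lead, need 1 cont bytes. acc=0x5
Byte[6]=8A: continuation. acc=(acc<<6)|0x0A=0x14A
Completed: cp=U+014A (starts at byte 5)
Byte[7]=CB: 2-byte lead, need 1 cont bytes. acc=0xB
Byte[8]=98: continuation. acc=(acc<<6)|0x18=0x2D8
Completed: cp=U+02D8 (starts at byte 7)
Byte[9]=42: 1-byte ASCII. cp=U+0042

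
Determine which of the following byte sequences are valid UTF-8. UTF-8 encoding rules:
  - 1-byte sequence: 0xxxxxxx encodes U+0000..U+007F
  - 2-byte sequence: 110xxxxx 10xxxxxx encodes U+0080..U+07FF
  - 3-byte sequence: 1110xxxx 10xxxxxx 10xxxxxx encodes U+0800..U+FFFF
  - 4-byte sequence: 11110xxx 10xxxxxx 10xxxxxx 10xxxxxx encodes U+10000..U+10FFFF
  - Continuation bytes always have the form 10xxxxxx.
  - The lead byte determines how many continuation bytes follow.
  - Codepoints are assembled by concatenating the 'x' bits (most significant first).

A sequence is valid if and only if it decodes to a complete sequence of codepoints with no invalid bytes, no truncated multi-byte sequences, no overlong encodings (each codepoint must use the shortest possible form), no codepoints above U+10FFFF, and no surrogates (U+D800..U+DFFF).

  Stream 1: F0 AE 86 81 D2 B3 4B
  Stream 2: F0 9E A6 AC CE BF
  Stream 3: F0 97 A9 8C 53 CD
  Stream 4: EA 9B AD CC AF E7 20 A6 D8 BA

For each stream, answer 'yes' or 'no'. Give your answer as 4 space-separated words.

Answer: yes yes no no

Derivation:
Stream 1: decodes cleanly. VALID
Stream 2: decodes cleanly. VALID
Stream 3: error at byte offset 6. INVALID
Stream 4: error at byte offset 6. INVALID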